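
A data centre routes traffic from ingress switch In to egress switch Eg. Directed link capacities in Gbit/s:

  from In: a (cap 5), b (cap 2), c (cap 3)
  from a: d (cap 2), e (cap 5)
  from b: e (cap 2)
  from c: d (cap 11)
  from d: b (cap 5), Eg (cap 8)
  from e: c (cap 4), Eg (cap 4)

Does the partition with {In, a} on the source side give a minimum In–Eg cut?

No — its capacity is 12, but the minimum cut has capacity 10.

Given cut capacity: 2 + 3 + 2 + 5 = 12.
Augment In→a→d→Eg: bottleneck 2, flow now 2.
Augment In→a→e→Eg: bottleneck 3, flow now 5.
Augment In→b→e→Eg: bottleneck 1, flow now 6.
Augment In→c→d→Eg: bottleneck 3, flow now 9.
Augment In→b→e→c→d→Eg: bottleneck 1, flow now 10.
No augmenting path remains; maximum flow = 10.
In the residual graph, reachable from In: {In}.
Min-cut edges: In→a (5), In→b (2), In→c (3); capacity 5 + 2 + 3 = 10.
Cut capacity 12 exceeds the max flow 10, so it is not minimum.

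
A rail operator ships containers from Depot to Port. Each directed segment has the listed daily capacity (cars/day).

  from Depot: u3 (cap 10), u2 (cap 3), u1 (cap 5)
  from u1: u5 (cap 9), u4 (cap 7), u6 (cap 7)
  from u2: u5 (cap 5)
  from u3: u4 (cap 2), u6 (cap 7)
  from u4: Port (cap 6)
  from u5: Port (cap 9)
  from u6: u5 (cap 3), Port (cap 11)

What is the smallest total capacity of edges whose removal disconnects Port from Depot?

Augment Depot→u1→u4→Port: bottleneck 5, flow now 5.
Augment Depot→u2→u5→Port: bottleneck 3, flow now 8.
Augment Depot→u3→u4→Port: bottleneck 1, flow now 9.
Augment Depot→u3→u6→Port: bottleneck 7, flow now 16.
Augment Depot→u3→u4→u1→u5→Port: bottleneck 1, flow now 17. (uses reverse residual edge)
No augmenting path remains; maximum flow = 17.
By max-flow min-cut, the minimum cut capacity equals the max flow.
In the residual graph, reachable from Depot: {Depot, u3}.
Min-cut edges: Depot→u1 (5), Depot→u2 (3), u3→u4 (2), u3→u6 (7); capacity 5 + 3 + 2 + 7 = 17.

17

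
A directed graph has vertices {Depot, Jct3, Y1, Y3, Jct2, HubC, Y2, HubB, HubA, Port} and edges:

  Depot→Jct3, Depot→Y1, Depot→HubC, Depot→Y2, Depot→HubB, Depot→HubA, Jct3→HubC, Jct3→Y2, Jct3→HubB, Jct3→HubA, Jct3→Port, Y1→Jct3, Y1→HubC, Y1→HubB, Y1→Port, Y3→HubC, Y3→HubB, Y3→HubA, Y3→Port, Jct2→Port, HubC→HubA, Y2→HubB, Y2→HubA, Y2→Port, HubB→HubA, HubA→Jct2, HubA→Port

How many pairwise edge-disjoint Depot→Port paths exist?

Assign every edge capacity 1; by Menger, the answer equals the max flow.
Path Depot→Jct3→Port (+1); total 1.
Path Depot→Y1→Port (+1); total 2.
Path Depot→Y2→Port (+1); total 3.
Path Depot→HubA→Port (+1); total 4.
Path Depot→HubC→HubA→Jct2→Port (+1); total 5.
No residual Depot→Port path; max flow = 5.
Certifying cut of size 5: {Depot→Jct3, Depot→Y1, Depot→Y2, HubA→Jct2, HubA→Port}.

5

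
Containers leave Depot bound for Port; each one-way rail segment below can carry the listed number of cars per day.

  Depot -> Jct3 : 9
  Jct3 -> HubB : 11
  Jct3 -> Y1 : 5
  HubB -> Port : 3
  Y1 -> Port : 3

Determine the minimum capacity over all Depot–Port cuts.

Augment Depot→Jct3→HubB→Port: bottleneck 3, flow now 3.
Augment Depot→Jct3→Y1→Port: bottleneck 3, flow now 6.
No augmenting path remains; maximum flow = 6.
By max-flow min-cut, the minimum cut capacity equals the max flow.
In the residual graph, reachable from Depot: {Depot, Jct3, HubB, Y1}.
Min-cut edges: HubB→Port (3), Y1→Port (3); capacity 3 + 3 = 6.

6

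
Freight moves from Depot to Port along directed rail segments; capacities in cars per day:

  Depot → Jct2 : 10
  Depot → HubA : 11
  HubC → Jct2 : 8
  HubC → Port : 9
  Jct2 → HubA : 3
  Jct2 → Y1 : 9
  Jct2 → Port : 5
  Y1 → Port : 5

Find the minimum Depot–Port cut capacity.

10

Augment Depot→Jct2→Port: bottleneck 5, flow now 5.
Augment Depot→Jct2→Y1→Port: bottleneck 5, flow now 10.
No augmenting path remains; maximum flow = 10.
By max-flow min-cut, the minimum cut capacity equals the max flow.
In the residual graph, reachable from Depot: {Depot, HubA}.
Min-cut edges: Depot→Jct2 (10); capacity 10 = 10.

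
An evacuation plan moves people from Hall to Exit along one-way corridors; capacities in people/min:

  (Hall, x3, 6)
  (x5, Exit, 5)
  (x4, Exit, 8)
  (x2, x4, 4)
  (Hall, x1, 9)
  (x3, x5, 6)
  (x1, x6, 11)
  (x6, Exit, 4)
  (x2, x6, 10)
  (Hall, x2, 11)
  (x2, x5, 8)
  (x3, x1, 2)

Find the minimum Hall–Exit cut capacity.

13

Augment Hall→x1→x6→Exit: bottleneck 4, flow now 4.
Augment Hall→x2→x4→Exit: bottleneck 4, flow now 8.
Augment Hall→x2→x5→Exit: bottleneck 5, flow now 13.
No augmenting path remains; maximum flow = 13.
By max-flow min-cut, the minimum cut capacity equals the max flow.
In the residual graph, reachable from Hall: {Hall, x1, x2, x3, x5, x6}.
Min-cut edges: x2→x4 (4), x5→Exit (5), x6→Exit (4); capacity 4 + 5 + 4 = 13.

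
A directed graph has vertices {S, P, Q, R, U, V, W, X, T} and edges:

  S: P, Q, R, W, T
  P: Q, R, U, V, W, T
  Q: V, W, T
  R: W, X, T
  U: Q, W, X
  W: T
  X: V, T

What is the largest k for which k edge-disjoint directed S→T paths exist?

5

Assign every edge capacity 1; by Menger, the answer equals the max flow.
Path S→T (+1); total 1.
Path S→P→T (+1); total 2.
Path S→Q→T (+1); total 3.
Path S→R→T (+1); total 4.
Path S→W→T (+1); total 5.
No residual S→T path; max flow = 5.
Certifying cut of size 5: {S→P, S→Q, S→R, S→T, S→W}.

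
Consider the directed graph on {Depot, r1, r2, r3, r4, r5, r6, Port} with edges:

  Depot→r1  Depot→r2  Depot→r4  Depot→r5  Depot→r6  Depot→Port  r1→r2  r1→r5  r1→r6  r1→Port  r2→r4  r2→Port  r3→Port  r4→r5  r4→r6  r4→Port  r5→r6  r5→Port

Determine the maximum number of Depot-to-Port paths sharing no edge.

5

Assign every edge capacity 1; by Menger, the answer equals the max flow.
Path Depot→Port (+1); total 1.
Path Depot→r1→Port (+1); total 2.
Path Depot→r2→Port (+1); total 3.
Path Depot→r4→Port (+1); total 4.
Path Depot→r5→Port (+1); total 5.
No residual Depot→Port path; max flow = 5.
Certifying cut of size 5: {Depot→Port, Depot→r1, Depot→r2, Depot→r4, Depot→r5}.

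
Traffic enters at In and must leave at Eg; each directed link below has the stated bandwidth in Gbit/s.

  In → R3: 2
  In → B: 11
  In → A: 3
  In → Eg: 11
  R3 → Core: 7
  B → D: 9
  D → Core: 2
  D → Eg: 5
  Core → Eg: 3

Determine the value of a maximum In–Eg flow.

19

Augment In→Eg: bottleneck 11, flow now 11.
Augment In→R3→Core→Eg: bottleneck 2, flow now 13.
Augment In→B→D→Eg: bottleneck 5, flow now 18.
Augment In→B→D→Core→Eg: bottleneck 1, flow now 19.
No augmenting path remains; maximum flow = 19.
In the residual graph, reachable from In: {In, R3, B, A, D, Core}.
Min-cut edges: In→Eg (11), D→Eg (5), Core→Eg (3); capacity 11 + 5 + 3 = 19.
This cut is saturated, so no flow can exceed 19.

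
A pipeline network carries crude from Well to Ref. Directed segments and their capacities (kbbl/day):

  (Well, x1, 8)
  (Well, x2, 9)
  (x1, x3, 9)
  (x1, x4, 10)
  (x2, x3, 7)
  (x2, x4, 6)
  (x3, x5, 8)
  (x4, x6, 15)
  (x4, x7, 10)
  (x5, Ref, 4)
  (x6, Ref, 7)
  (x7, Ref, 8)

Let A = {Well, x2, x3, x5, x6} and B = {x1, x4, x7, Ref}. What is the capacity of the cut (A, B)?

Edges leaving {Well, x2, x3, x5, x6}: Well→x1 (8), x2→x4 (6), x5→Ref (4), x6→Ref (7).
Cut capacity = 8 + 6 + 4 + 7 = 25.

25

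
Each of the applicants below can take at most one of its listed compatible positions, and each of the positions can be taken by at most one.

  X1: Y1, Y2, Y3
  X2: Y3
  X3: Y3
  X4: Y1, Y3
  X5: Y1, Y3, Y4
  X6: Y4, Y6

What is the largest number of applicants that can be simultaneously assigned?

5

Unit-capacity flow: source→left, listed edges, right→sink; max matching = max flow.
Augmenting path X1→Y1 (+1); matched 1.
Augmenting path X2→Y3 (+1); matched 2.
Augmenting path X5→Y4 (+1); matched 3.
Augmenting path X6→Y6 (+1); matched 4.
Augmenting path X4→Y1→X1→Y2 (+1); matched 5.
No augmenting path remains; maximum matching = 5.
König certificate: {X1, X4, X5, X6, Y3} is a vertex cover of size 5 (every listed pair touches it), so no matching can be larger.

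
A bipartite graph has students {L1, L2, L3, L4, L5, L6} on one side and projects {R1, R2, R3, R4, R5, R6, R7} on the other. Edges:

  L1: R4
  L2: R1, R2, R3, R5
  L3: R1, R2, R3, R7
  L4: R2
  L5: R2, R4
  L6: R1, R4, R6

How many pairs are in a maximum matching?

5

Unit-capacity flow: source→left, listed edges, right→sink; max matching = max flow.
Augmenting path L1→R4 (+1); matched 1.
Augmenting path L2→R1 (+1); matched 2.
Augmenting path L3→R2 (+1); matched 3.
Augmenting path L6→R6 (+1); matched 4.
Augmenting path L4→R2→L3→R3 (+1); matched 5.
No augmenting path remains; maximum matching = 5.
König certificate: {L2, L3, L6, R2, R4} is a vertex cover of size 5 (every listed pair touches it), so no matching can be larger.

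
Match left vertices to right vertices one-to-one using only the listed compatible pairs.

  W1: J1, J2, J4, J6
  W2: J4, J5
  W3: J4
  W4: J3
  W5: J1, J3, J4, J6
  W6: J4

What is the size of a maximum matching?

Unit-capacity flow: source→left, listed edges, right→sink; max matching = max flow.
Augmenting path W1→J1 (+1); matched 1.
Augmenting path W2→J4 (+1); matched 2.
Augmenting path W4→J3 (+1); matched 3.
Augmenting path W5→J6 (+1); matched 4.
Augmenting path W3→J4→W2→J5 (+1); matched 5.
No augmenting path remains; maximum matching = 5.
König certificate: {W1, W2, W4, W5, J4} is a vertex cover of size 5 (every listed pair touches it), so no matching can be larger.

5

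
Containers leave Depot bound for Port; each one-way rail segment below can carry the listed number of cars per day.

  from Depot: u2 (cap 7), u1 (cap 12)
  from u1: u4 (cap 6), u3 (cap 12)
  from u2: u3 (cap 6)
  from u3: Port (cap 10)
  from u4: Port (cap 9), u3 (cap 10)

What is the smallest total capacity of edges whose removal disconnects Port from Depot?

16

Augment Depot→u1→u3→Port: bottleneck 10, flow now 10.
Augment Depot→u1→u4→Port: bottleneck 2, flow now 12.
Augment Depot→u2→u3→u1→u4→Port: bottleneck 4, flow now 16. (uses reverse residual edge)
No augmenting path remains; maximum flow = 16.
By max-flow min-cut, the minimum cut capacity equals the max flow.
In the residual graph, reachable from Depot: {Depot, u1, u2, u3}.
Min-cut edges: u1→u4 (6), u3→Port (10); capacity 6 + 10 = 16.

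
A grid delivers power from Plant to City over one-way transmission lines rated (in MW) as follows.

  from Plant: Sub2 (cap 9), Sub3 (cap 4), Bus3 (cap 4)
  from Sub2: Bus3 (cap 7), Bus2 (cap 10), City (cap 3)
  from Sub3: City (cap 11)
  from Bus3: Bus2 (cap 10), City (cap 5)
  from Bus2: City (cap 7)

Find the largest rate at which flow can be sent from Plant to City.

17

Augment Plant→Sub2→City: bottleneck 3, flow now 3.
Augment Plant→Sub3→City: bottleneck 4, flow now 7.
Augment Plant→Bus3→City: bottleneck 4, flow now 11.
Augment Plant→Sub2→Bus3→City: bottleneck 1, flow now 12.
Augment Plant→Sub2→Bus2→City: bottleneck 5, flow now 17.
No augmenting path remains; maximum flow = 17.
In the residual graph, reachable from Plant: {Plant}.
Min-cut edges: Plant→Sub2 (9), Plant→Sub3 (4), Plant→Bus3 (4); capacity 9 + 4 + 4 = 17.
This cut is saturated, so no flow can exceed 17.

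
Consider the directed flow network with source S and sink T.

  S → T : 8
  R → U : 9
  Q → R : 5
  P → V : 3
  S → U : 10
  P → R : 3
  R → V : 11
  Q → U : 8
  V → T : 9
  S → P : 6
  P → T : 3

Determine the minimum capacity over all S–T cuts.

Augment S→T: bottleneck 8, flow now 8.
Augment S→P→T: bottleneck 3, flow now 11.
Augment S→P→V→T: bottleneck 3, flow now 14.
No augmenting path remains; maximum flow = 14.
By max-flow min-cut, the minimum cut capacity equals the max flow.
In the residual graph, reachable from S: {S, U}.
Min-cut edges: S→P (6), S→T (8); capacity 6 + 8 = 14.

14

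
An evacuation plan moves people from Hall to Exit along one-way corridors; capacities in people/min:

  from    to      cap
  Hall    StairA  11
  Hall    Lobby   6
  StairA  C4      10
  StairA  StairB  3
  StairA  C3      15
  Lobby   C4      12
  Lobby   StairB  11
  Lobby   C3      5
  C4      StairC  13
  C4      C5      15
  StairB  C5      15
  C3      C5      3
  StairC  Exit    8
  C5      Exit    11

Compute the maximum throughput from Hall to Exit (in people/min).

17

Augment Hall→StairA→C4→StairC→Exit: bottleneck 8, flow now 8.
Augment Hall→StairA→C4→C5→Exit: bottleneck 2, flow now 10.
Augment Hall→StairA→StairB→C5→Exit: bottleneck 1, flow now 11.
Augment Hall→Lobby→C4→C5→Exit: bottleneck 6, flow now 17.
No augmenting path remains; maximum flow = 17.
In the residual graph, reachable from Hall: {Hall}.
Min-cut edges: Hall→StairA (11), Hall→Lobby (6); capacity 11 + 6 = 17.
This cut is saturated, so no flow can exceed 17.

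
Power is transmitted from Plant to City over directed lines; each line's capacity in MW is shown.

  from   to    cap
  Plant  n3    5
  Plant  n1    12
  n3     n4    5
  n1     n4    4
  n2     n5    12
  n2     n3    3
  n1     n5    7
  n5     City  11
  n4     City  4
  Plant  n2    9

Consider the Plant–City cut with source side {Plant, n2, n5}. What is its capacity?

Edges leaving {Plant, n2, n5}: Plant→n1 (12), Plant→n3 (5), n2→n3 (3), n5→City (11).
Cut capacity = 12 + 5 + 3 + 11 = 31.

31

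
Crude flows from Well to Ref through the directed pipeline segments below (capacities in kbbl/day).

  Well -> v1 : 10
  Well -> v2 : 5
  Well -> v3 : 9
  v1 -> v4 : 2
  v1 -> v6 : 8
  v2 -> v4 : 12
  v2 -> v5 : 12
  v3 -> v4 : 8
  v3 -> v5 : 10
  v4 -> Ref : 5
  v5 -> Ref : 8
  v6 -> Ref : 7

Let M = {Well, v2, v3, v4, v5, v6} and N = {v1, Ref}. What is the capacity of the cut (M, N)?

Edges leaving {Well, v2, v3, v4, v5, v6}: Well→v1 (10), v4→Ref (5), v5→Ref (8), v6→Ref (7).
Cut capacity = 10 + 5 + 8 + 7 = 30.

30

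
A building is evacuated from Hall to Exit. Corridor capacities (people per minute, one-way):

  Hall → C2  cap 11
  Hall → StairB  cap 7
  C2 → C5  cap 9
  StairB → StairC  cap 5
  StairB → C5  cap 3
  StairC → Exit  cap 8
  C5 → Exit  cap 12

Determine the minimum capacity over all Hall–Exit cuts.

16

Augment Hall→C2→C5→Exit: bottleneck 9, flow now 9.
Augment Hall→StairB→StairC→Exit: bottleneck 5, flow now 14.
Augment Hall→StairB→C5→Exit: bottleneck 2, flow now 16.
No augmenting path remains; maximum flow = 16.
By max-flow min-cut, the minimum cut capacity equals the max flow.
In the residual graph, reachable from Hall: {Hall, C2}.
Min-cut edges: Hall→StairB (7), C2→C5 (9); capacity 7 + 9 = 16.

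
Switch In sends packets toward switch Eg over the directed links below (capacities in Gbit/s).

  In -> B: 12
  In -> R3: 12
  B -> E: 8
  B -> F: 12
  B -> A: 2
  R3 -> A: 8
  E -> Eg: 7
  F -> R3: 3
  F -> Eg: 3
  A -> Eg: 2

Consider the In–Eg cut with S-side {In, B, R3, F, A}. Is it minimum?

Given cut capacity: 8 + 3 + 2 = 13.
Augment In→B→E→Eg: bottleneck 7, flow now 7.
Augment In→B→F→Eg: bottleneck 3, flow now 10.
Augment In→B→A→Eg: bottleneck 2, flow now 12.
No augmenting path remains; maximum flow = 12.
In the residual graph, reachable from In: {In, B, R3, E, F, A}.
Min-cut edges: E→Eg (7), F→Eg (3), A→Eg (2); capacity 7 + 3 + 2 = 12.
Cut capacity 13 exceeds the max flow 12, so it is not minimum.

No — its capacity is 13, but the minimum cut has capacity 12.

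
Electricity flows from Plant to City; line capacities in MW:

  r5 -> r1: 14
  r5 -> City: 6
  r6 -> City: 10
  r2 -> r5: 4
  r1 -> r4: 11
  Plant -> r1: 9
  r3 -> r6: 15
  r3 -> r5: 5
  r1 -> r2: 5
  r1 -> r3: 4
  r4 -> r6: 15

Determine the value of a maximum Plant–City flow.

Augment Plant→r1→r2→r5→City: bottleneck 4, flow now 4.
Augment Plant→r1→r3→r5→City: bottleneck 2, flow now 6.
Augment Plant→r1→r3→r6→City: bottleneck 2, flow now 8.
Augment Plant→r1→r4→r6→City: bottleneck 1, flow now 9.
No augmenting path remains; maximum flow = 9.
In the residual graph, reachable from Plant: {Plant}.
Min-cut edges: Plant→r1 (9); capacity 9 = 9.
This cut is saturated, so no flow can exceed 9.

9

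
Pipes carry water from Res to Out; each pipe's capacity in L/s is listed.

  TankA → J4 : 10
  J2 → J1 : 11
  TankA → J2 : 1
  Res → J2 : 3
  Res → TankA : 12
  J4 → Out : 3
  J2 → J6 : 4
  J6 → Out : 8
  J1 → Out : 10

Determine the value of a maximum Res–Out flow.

7

Augment Res→TankA→J4→Out: bottleneck 3, flow now 3.
Augment Res→J2→J6→Out: bottleneck 3, flow now 6.
Augment Res→TankA→J2→J6→Out: bottleneck 1, flow now 7.
No augmenting path remains; maximum flow = 7.
In the residual graph, reachable from Res: {Res, TankA, J4}.
Min-cut edges: Res→J2 (3), TankA→J2 (1), J4→Out (3); capacity 3 + 1 + 3 = 7.
This cut is saturated, so no flow can exceed 7.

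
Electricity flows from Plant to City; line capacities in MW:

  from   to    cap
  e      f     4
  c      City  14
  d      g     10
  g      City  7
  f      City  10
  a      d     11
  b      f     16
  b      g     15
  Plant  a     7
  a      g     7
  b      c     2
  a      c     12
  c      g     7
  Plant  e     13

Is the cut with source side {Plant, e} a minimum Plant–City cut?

Given cut capacity: 7 + 4 = 11.
Augment Plant→a→c→City: bottleneck 7, flow now 7.
Augment Plant→e→f→City: bottleneck 4, flow now 11.
No augmenting path remains; maximum flow = 11.
Cut capacity 11 equals the max flow, so it is a minimum cut.

Yes — it is a minimum cut (capacity 11).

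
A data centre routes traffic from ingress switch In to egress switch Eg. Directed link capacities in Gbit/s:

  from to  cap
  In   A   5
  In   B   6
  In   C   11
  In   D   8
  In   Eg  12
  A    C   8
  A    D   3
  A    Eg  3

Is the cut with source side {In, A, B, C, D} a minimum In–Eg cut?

Given cut capacity: 12 + 3 = 15.
Augment In→Eg: bottleneck 12, flow now 12.
Augment In→A→Eg: bottleneck 3, flow now 15.
No augmenting path remains; maximum flow = 15.
Cut capacity 15 equals the max flow, so it is a minimum cut.

Yes — it is a minimum cut (capacity 15).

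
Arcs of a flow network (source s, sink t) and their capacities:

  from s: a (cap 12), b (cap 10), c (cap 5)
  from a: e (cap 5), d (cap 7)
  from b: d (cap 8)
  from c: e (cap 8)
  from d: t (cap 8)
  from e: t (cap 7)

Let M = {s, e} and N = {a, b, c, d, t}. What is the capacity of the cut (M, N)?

Edges leaving {s, e}: s→a (12), s→b (10), s→c (5), e→t (7).
Cut capacity = 12 + 10 + 5 + 7 = 34.

34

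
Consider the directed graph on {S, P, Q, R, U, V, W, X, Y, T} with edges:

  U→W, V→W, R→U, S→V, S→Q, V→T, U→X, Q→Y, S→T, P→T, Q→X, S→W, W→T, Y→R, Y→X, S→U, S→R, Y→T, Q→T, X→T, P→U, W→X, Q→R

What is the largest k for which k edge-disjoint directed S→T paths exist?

5

Assign every edge capacity 1; by Menger, the answer equals the max flow.
Path S→T (+1); total 1.
Path S→Q→T (+1); total 2.
Path S→V→T (+1); total 3.
Path S→W→T (+1); total 4.
Path S→U→X→T (+1); total 5.
No residual S→T path; max flow = 5.
Certifying cut of size 5: {S→Q, S→T, S→V, W→T, X→T}.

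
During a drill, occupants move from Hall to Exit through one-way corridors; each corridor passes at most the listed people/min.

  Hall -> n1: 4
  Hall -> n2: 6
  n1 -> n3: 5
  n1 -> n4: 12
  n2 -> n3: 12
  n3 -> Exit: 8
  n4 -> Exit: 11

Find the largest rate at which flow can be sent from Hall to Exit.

10

Augment Hall→n1→n3→Exit: bottleneck 4, flow now 4.
Augment Hall→n2→n3→Exit: bottleneck 4, flow now 8.
Augment Hall→n2→n3→n1→n4→Exit: bottleneck 2, flow now 10. (uses reverse residual edge)
No augmenting path remains; maximum flow = 10.
In the residual graph, reachable from Hall: {Hall}.
Min-cut edges: Hall→n1 (4), Hall→n2 (6); capacity 4 + 6 = 10.
This cut is saturated, so no flow can exceed 10.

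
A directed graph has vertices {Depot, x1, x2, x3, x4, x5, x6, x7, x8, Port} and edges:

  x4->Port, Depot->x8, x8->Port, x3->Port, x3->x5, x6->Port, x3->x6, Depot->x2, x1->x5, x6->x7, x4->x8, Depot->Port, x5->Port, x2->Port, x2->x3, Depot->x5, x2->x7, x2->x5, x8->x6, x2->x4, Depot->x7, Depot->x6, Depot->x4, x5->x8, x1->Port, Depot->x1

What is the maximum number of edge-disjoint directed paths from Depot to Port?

7

Assign every edge capacity 1; by Menger, the answer equals the max flow.
Path Depot→Port (+1); total 1.
Path Depot→x1→Port (+1); total 2.
Path Depot→x2→Port (+1); total 3.
Path Depot→x4→Port (+1); total 4.
Path Depot→x5→Port (+1); total 5.
Path Depot→x6→Port (+1); total 6.
Path Depot→x8→Port (+1); total 7.
No residual Depot→Port path; max flow = 7.
Certifying cut of size 7: {Depot→Port, Depot→x1, Depot→x2, Depot→x4, Depot→x5, Depot→x6, Depot→x8}.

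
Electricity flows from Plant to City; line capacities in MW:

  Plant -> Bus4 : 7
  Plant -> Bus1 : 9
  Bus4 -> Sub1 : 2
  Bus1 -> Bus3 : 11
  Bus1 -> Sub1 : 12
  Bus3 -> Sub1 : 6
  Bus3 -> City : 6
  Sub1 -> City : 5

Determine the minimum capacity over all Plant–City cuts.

11

Augment Plant→Bus4→Sub1→City: bottleneck 2, flow now 2.
Augment Plant→Bus1→Bus3→City: bottleneck 6, flow now 8.
Augment Plant→Bus1→Sub1→City: bottleneck 3, flow now 11.
No augmenting path remains; maximum flow = 11.
By max-flow min-cut, the minimum cut capacity equals the max flow.
In the residual graph, reachable from Plant: {Plant, Bus4}.
Min-cut edges: Plant→Bus1 (9), Bus4→Sub1 (2); capacity 9 + 2 = 11.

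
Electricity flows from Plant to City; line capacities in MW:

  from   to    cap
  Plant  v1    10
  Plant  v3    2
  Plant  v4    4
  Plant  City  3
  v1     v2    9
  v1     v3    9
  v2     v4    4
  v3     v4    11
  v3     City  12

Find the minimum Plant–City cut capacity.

14

Augment Plant→City: bottleneck 3, flow now 3.
Augment Plant→v3→City: bottleneck 2, flow now 5.
Augment Plant→v1→v3→City: bottleneck 9, flow now 14.
No augmenting path remains; maximum flow = 14.
By max-flow min-cut, the minimum cut capacity equals the max flow.
In the residual graph, reachable from Plant: {Plant, v1, v2, v4}.
Min-cut edges: Plant→v3 (2), Plant→City (3), v1→v3 (9); capacity 2 + 3 + 9 = 14.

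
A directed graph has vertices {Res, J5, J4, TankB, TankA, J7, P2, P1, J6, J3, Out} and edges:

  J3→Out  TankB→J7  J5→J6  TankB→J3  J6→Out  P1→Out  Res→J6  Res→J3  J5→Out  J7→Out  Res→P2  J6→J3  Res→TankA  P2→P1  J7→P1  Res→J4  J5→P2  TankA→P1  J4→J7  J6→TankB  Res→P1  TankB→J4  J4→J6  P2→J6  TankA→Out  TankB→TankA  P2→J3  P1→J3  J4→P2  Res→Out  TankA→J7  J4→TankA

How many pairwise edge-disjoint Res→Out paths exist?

Assign every edge capacity 1; by Menger, the answer equals the max flow.
Path Res→Out (+1); total 1.
Path Res→TankA→Out (+1); total 2.
Path Res→P1→Out (+1); total 3.
Path Res→J6→Out (+1); total 4.
Path Res→J3→Out (+1); total 5.
Path Res→J4→J7→Out (+1); total 6.
No residual Res→Out path; max flow = 6.
Certifying cut of size 6: {J3→Out, J6→Out, J7→Out, P1→Out, Res→Out, TankA→Out}.

6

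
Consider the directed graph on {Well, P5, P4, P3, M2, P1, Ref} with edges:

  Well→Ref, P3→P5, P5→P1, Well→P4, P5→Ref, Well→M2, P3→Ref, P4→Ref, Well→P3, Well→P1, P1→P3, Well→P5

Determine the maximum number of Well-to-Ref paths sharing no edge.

Assign every edge capacity 1; by Menger, the answer equals the max flow.
Path Well→Ref (+1); total 1.
Path Well→P5→Ref (+1); total 2.
Path Well→P4→Ref (+1); total 3.
Path Well→P3→Ref (+1); total 4.
No residual Well→Ref path; max flow = 4.
Certifying cut of size 4: {P3→Ref, P5→Ref, Well→P4, Well→Ref}.

4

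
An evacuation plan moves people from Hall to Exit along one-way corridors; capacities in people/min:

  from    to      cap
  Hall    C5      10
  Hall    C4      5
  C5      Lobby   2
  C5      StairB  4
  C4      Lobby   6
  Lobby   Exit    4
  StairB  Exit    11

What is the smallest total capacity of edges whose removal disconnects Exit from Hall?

8

Augment Hall→C5→Lobby→Exit: bottleneck 2, flow now 2.
Augment Hall→C5→StairB→Exit: bottleneck 4, flow now 6.
Augment Hall→C4→Lobby→Exit: bottleneck 2, flow now 8.
No augmenting path remains; maximum flow = 8.
By max-flow min-cut, the minimum cut capacity equals the max flow.
In the residual graph, reachable from Hall: {Hall, C5, C4, Lobby}.
Min-cut edges: C5→StairB (4), Lobby→Exit (4); capacity 4 + 4 = 8.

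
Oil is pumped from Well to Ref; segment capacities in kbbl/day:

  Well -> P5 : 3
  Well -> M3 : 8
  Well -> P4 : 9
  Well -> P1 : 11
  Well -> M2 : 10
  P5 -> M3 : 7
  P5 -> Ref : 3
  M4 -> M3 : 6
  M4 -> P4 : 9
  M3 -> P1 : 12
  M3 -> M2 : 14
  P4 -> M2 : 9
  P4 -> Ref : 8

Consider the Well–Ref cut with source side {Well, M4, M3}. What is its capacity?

Edges leaving {Well, M4, M3}: Well→P5 (3), Well→P4 (9), Well→P1 (11), Well→M2 (10), M4→P4 (9), M3→P1 (12), M3→M2 (14).
Cut capacity = 3 + 9 + 11 + 10 + 9 + 12 + 14 = 68.

68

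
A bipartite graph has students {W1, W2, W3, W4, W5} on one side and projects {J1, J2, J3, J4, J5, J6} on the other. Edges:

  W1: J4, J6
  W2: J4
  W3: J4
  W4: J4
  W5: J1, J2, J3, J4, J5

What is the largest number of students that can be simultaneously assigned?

Unit-capacity flow: source→left, listed edges, right→sink; max matching = max flow.
Augmenting path W1→J4 (+1); matched 1.
Augmenting path W5→J1 (+1); matched 2.
Augmenting path W2→J4→W1→J6 (+1); matched 3.
No augmenting path remains; maximum matching = 3.
König certificate: {W1, W5, J4} is a vertex cover of size 3 (every listed pair touches it), so no matching can be larger.

3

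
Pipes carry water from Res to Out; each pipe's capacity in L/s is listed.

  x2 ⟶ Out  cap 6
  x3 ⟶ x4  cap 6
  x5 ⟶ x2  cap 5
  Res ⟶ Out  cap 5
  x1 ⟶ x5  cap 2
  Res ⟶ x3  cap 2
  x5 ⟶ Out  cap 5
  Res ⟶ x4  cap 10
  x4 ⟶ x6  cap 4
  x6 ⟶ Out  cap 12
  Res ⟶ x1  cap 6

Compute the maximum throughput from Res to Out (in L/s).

Augment Res→Out: bottleneck 5, flow now 5.
Augment Res→x1→x5→Out: bottleneck 2, flow now 7.
Augment Res→x4→x6→Out: bottleneck 4, flow now 11.
No augmenting path remains; maximum flow = 11.
In the residual graph, reachable from Res: {Res, x1, x3, x4}.
Min-cut edges: Res→Out (5), x1→x5 (2), x4→x6 (4); capacity 5 + 2 + 4 = 11.
This cut is saturated, so no flow can exceed 11.

11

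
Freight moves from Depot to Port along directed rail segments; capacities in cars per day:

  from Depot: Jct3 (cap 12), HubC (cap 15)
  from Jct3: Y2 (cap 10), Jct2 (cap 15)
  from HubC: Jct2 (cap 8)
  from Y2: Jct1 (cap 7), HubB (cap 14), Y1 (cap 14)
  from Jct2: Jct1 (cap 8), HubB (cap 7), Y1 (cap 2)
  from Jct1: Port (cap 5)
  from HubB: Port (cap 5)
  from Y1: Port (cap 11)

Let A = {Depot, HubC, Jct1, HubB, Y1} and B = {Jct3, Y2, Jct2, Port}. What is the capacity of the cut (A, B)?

41

Edges leaving {Depot, HubC, Jct1, HubB, Y1}: Depot→Jct3 (12), HubC→Jct2 (8), Jct1→Port (5), HubB→Port (5), Y1→Port (11).
Cut capacity = 12 + 8 + 5 + 5 + 11 = 41.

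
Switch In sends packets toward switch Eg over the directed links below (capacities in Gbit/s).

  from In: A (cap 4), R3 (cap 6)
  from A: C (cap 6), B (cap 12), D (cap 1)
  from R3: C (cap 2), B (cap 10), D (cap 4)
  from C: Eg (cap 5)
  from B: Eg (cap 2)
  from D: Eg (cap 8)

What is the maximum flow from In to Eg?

10

Augment In→A→C→Eg: bottleneck 4, flow now 4.
Augment In→R3→C→Eg: bottleneck 1, flow now 5.
Augment In→R3→B→Eg: bottleneck 2, flow now 7.
Augment In→R3→D→Eg: bottleneck 3, flow now 10.
No augmenting path remains; maximum flow = 10.
In the residual graph, reachable from In: {In}.
Min-cut edges: In→A (4), In→R3 (6); capacity 4 + 6 = 10.
This cut is saturated, so no flow can exceed 10.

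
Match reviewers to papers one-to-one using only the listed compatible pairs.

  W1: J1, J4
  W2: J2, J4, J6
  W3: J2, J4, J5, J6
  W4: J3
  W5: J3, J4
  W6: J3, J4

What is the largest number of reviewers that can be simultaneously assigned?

Unit-capacity flow: source→left, listed edges, right→sink; max matching = max flow.
Augmenting path W1→J1 (+1); matched 1.
Augmenting path W2→J2 (+1); matched 2.
Augmenting path W3→J4 (+1); matched 3.
Augmenting path W4→J3 (+1); matched 4.
Augmenting path W5→J4→W3→J5 (+1); matched 5.
No augmenting path remains; maximum matching = 5.
König certificate: {W1, W2, W3, J3, J4} is a vertex cover of size 5 (every listed pair touches it), so no matching can be larger.

5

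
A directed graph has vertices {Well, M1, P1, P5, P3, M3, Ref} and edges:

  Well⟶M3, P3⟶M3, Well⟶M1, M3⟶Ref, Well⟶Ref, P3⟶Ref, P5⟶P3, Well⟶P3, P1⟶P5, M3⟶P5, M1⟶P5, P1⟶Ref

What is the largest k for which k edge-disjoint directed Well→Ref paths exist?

Assign every edge capacity 1; by Menger, the answer equals the max flow.
Path Well→Ref (+1); total 1.
Path Well→P3→Ref (+1); total 2.
Path Well→M3→Ref (+1); total 3.
No residual Well→Ref path; max flow = 3.
Certifying cut of size 3: {M3→Ref, P3→Ref, Well→Ref}.

3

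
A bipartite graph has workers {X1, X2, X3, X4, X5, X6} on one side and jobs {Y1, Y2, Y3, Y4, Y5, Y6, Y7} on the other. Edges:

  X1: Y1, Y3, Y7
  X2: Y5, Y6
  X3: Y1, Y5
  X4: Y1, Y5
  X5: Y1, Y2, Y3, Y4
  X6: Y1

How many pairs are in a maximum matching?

Unit-capacity flow: source→left, listed edges, right→sink; max matching = max flow.
Augmenting path X1→Y1 (+1); matched 1.
Augmenting path X2→Y5 (+1); matched 2.
Augmenting path X5→Y2 (+1); matched 3.
Augmenting path X3→Y1→X1→Y3 (+1); matched 4.
Augmenting path X4→Y5→X2→Y6 (+1); matched 5.
No augmenting path remains; maximum matching = 5.
König certificate: {X1, X2, X5, Y1, Y5} is a vertex cover of size 5 (every listed pair touches it), so no matching can be larger.

5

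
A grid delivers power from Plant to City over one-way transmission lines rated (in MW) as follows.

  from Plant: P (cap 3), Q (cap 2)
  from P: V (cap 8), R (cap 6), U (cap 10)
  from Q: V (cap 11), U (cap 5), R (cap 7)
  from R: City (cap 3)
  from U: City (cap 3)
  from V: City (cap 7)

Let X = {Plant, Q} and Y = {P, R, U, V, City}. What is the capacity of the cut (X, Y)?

Edges leaving {Plant, Q}: Plant→P (3), Q→R (7), Q→U (5), Q→V (11).
Cut capacity = 3 + 7 + 5 + 11 = 26.

26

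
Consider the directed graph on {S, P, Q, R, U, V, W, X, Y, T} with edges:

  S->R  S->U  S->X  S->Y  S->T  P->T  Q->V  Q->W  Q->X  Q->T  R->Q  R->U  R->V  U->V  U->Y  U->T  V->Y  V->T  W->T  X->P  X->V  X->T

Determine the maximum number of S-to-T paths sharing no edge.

Assign every edge capacity 1; by Menger, the answer equals the max flow.
Path S→T (+1); total 1.
Path S→U→T (+1); total 2.
Path S→X→T (+1); total 3.
Path S→R→Q→T (+1); total 4.
No residual S→T path; max flow = 4.
Certifying cut of size 4: {S→R, S→T, S→U, S→X}.

4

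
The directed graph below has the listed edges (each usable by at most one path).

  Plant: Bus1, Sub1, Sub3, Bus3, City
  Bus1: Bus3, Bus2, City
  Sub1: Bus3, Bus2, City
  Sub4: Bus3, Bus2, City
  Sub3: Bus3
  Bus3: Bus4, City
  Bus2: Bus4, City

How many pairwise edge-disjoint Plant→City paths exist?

4

Assign every edge capacity 1; by Menger, the answer equals the max flow.
Path Plant→City (+1); total 1.
Path Plant→Bus1→City (+1); total 2.
Path Plant→Sub1→City (+1); total 3.
Path Plant→Bus3→City (+1); total 4.
No residual Plant→City path; max flow = 4.
Certifying cut of size 4: {Bus3→City, Plant→Bus1, Plant→City, Plant→Sub1}.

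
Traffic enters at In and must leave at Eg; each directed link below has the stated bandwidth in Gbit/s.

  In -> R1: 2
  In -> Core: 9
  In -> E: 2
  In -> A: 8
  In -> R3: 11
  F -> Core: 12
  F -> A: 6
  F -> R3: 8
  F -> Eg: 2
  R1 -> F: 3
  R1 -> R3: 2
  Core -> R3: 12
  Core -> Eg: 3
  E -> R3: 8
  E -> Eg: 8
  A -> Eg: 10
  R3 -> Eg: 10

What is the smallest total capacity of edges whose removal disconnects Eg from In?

25

Augment In→Core→Eg: bottleneck 3, flow now 3.
Augment In→E→Eg: bottleneck 2, flow now 5.
Augment In→A→Eg: bottleneck 8, flow now 13.
Augment In→R3→Eg: bottleneck 10, flow now 23.
Augment In→R1→F→Eg: bottleneck 2, flow now 25.
No augmenting path remains; maximum flow = 25.
By max-flow min-cut, the minimum cut capacity equals the max flow.
In the residual graph, reachable from In: {In, Core, R3}.
Min-cut edges: In→R1 (2), In→E (2), In→A (8), Core→Eg (3), R3→Eg (10); capacity 2 + 2 + 8 + 3 + 10 = 25.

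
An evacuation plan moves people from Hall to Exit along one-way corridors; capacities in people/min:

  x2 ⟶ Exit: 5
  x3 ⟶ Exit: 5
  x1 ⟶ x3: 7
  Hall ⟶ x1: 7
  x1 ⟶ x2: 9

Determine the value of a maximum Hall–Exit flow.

Augment Hall→x1→x2→Exit: bottleneck 5, flow now 5.
Augment Hall→x1→x3→Exit: bottleneck 2, flow now 7.
No augmenting path remains; maximum flow = 7.
In the residual graph, reachable from Hall: {Hall}.
Min-cut edges: Hall→x1 (7); capacity 7 = 7.
This cut is saturated, so no flow can exceed 7.

7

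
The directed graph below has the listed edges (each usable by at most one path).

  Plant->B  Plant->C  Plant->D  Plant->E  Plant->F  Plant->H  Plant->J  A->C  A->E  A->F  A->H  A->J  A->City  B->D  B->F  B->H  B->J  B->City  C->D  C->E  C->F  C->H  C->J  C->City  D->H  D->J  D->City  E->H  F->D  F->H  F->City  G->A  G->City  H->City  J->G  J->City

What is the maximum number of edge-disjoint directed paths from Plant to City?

Assign every edge capacity 1; by Menger, the answer equals the max flow.
Path Plant→B→City (+1); total 1.
Path Plant→C→City (+1); total 2.
Path Plant→D→City (+1); total 3.
Path Plant→F→City (+1); total 4.
Path Plant→H→City (+1); total 5.
Path Plant→J→City (+1); total 6.
No residual Plant→City path; max flow = 6.
Certifying cut of size 6: {H→City, Plant→B, Plant→C, Plant→D, Plant→F, Plant→J}.

6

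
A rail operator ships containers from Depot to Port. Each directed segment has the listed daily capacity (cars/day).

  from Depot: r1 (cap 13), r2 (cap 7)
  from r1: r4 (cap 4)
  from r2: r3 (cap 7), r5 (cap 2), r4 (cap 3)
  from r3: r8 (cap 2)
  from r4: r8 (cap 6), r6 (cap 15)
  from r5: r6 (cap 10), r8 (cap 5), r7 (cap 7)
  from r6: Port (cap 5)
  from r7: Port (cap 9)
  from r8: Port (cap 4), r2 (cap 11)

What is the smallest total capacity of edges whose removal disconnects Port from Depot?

11

Augment Depot→r1→r4→r6→Port: bottleneck 4, flow now 4.
Augment Depot→r2→r3→r8→Port: bottleneck 2, flow now 6.
Augment Depot→r2→r4→r6→Port: bottleneck 1, flow now 7.
Augment Depot→r2→r4→r8→Port: bottleneck 2, flow now 9.
Augment Depot→r2→r5→r7→Port: bottleneck 2, flow now 11.
No augmenting path remains; maximum flow = 11.
By max-flow min-cut, the minimum cut capacity equals the max flow.
In the residual graph, reachable from Depot: {Depot, r1}.
Min-cut edges: Depot→r2 (7), r1→r4 (4); capacity 7 + 4 = 11.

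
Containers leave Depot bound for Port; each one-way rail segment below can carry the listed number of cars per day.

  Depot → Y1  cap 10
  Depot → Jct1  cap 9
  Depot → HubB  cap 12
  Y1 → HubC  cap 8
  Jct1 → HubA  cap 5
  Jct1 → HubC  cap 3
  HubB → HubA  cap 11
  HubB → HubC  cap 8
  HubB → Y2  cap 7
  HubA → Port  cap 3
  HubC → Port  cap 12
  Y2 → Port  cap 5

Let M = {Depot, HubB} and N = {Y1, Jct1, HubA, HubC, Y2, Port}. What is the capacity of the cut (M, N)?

45

Edges leaving {Depot, HubB}: Depot→Y1 (10), Depot→Jct1 (9), HubB→HubA (11), HubB→HubC (8), HubB→Y2 (7).
Cut capacity = 10 + 9 + 11 + 8 + 7 = 45.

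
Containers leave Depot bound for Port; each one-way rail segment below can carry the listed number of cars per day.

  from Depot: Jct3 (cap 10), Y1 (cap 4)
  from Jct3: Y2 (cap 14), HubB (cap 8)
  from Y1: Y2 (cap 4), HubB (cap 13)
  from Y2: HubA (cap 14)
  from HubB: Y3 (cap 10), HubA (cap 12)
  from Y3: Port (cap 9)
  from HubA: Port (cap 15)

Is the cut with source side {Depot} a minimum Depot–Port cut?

Given cut capacity: 10 + 4 = 14.
Augment Depot→Jct3→Y2→HubA→Port: bottleneck 10, flow now 10.
Augment Depot→Y1→Y2→HubA→Port: bottleneck 4, flow now 14.
No augmenting path remains; maximum flow = 14.
Cut capacity 14 equals the max flow, so it is a minimum cut.

Yes — it is a minimum cut (capacity 14).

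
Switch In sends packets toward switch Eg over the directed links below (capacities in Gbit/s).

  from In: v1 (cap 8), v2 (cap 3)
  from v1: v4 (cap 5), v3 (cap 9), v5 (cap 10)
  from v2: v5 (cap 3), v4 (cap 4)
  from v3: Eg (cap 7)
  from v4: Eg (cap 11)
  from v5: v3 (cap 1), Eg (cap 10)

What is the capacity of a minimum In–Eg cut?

11

Augment In→v1→v3→Eg: bottleneck 7, flow now 7.
Augment In→v1→v4→Eg: bottleneck 1, flow now 8.
Augment In→v2→v4→Eg: bottleneck 3, flow now 11.
No augmenting path remains; maximum flow = 11.
By max-flow min-cut, the minimum cut capacity equals the max flow.
In the residual graph, reachable from In: {In}.
Min-cut edges: In→v1 (8), In→v2 (3); capacity 8 + 3 = 11.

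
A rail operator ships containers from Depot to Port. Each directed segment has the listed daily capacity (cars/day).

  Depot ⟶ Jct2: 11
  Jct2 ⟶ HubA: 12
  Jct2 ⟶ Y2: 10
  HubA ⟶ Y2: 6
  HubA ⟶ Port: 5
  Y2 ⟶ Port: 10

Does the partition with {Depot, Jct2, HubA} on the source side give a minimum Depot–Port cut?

Given cut capacity: 10 + 6 + 5 = 21.
Augment Depot→Jct2→HubA→Port: bottleneck 5, flow now 5.
Augment Depot→Jct2→Y2→Port: bottleneck 6, flow now 11.
No augmenting path remains; maximum flow = 11.
In the residual graph, reachable from Depot: {Depot}.
Min-cut edges: Depot→Jct2 (11); capacity 11 = 11.
Cut capacity 21 exceeds the max flow 11, so it is not minimum.

No — its capacity is 21, but the minimum cut has capacity 11.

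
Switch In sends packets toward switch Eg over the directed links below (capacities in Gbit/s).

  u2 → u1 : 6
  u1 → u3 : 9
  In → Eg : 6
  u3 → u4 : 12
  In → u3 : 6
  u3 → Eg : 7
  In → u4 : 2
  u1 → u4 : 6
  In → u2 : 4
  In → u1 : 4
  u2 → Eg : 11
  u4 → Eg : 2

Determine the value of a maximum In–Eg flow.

19

Augment In→Eg: bottleneck 6, flow now 6.
Augment In→u2→Eg: bottleneck 4, flow now 10.
Augment In→u3→Eg: bottleneck 6, flow now 16.
Augment In→u4→Eg: bottleneck 2, flow now 18.
Augment In→u1→u3→Eg: bottleneck 1, flow now 19.
No augmenting path remains; maximum flow = 19.
In the residual graph, reachable from In: {In, u1, u3, u4}.
Min-cut edges: In→u2 (4), In→Eg (6), u3→Eg (7), u4→Eg (2); capacity 4 + 6 + 7 + 2 = 19.
This cut is saturated, so no flow can exceed 19.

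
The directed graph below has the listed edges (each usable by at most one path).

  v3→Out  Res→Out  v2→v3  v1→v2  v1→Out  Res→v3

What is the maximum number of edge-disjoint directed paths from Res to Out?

Assign every edge capacity 1; by Menger, the answer equals the max flow.
Path Res→Out (+1); total 1.
Path Res→v3→Out (+1); total 2.
No residual Res→Out path; max flow = 2.
Certifying cut of size 2: {Res→Out, Res→v3}.

2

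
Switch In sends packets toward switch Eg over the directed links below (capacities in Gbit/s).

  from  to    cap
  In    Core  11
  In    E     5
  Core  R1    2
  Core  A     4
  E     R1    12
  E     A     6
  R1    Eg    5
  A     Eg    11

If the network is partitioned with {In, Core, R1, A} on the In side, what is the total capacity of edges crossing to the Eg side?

21

Edges leaving {In, Core, R1, A}: In→E (5), R1→Eg (5), A→Eg (11).
Cut capacity = 5 + 5 + 11 = 21.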